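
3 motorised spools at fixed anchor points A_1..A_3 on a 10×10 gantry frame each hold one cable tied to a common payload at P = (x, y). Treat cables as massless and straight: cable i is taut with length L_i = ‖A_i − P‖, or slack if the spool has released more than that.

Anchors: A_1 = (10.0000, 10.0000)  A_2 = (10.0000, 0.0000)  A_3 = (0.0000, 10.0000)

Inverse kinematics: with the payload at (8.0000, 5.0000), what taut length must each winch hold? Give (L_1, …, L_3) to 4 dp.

cable 1: Δx=2.0000, Δy=5.0000; L_1 = √(Δx²+Δy²) = 5.3852
cable 2: Δx=2.0000, Δy=-5.0000; L_2 = √(Δx²+Δy²) = 5.3852
cable 3: Δx=-8.0000, Δy=5.0000; L_3 = √(Δx²+Δy²) = 9.4340

(5.3852, 5.3852, 9.4340)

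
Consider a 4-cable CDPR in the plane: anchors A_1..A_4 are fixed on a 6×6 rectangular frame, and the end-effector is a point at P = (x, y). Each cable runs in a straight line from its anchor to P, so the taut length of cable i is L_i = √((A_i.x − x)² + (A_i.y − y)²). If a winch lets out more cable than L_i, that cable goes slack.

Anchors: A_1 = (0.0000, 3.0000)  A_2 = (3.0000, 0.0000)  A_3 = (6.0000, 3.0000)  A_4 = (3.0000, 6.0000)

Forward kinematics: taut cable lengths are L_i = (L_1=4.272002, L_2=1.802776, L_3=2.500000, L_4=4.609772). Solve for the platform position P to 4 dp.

(4.0000, 1.5000)

expand ‖A_i−P‖²=L_i² and subtract eq 1 (q_i ≔ ‖A_i‖²−L_i²)
q_1 = 0.0000+9.0000−18.2500 = -9.2500
eq1−eq2 → [-6.0000  6.0000]·P = -15.0000
eq1−eq3 → [-12.0000  0.0000]·P = -48.0000
eq1−eq4 → [-6.0000  -6.0000]·P = -33.0000
2×2 solve → P = (4.0000, 1.5000)
check cable 4: ‖A_4−P‖² = 21.2500 ≈ L_4² = 21.2500 ✓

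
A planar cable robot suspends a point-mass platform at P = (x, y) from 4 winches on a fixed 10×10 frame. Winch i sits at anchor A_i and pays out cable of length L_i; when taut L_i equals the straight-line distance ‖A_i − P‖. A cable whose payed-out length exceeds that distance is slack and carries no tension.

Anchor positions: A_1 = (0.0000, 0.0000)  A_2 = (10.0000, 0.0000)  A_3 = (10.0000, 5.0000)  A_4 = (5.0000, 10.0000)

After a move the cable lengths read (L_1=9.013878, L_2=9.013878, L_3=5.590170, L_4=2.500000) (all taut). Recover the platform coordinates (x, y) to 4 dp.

each cable: (A_i−P)·(A_i−P) = L_i²; let q_i = ‖A_i‖²−L_i²
q_1 = 0.0000+0.0000−81.2500 = -81.2500
row 1: -20.0000x + 0.0000y = -100.0000  (q_2=18.7500)
row 2: -20.0000x − 10.0000y = -175.0000  (q_3=93.7500)
row 3: -10.0000x − 20.0000y = -200.0000  (q_4=118.7500)
Cramer on rows 1–2 → x = 5.0000, y = 7.5000
check cable 4: ‖A_4−P‖² = 6.2500 ≈ L_4² = 6.2500 ✓

(5.0000, 7.5000)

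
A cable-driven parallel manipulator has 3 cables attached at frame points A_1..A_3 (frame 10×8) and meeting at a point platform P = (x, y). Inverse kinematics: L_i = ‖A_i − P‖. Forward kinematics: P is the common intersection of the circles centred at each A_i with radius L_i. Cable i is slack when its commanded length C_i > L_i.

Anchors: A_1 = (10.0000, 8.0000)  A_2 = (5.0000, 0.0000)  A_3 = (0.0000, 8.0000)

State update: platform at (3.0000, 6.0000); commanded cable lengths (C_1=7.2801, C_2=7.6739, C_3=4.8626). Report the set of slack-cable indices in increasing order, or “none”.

i=1: geometric 7.2801 vs commanded 7.2801 ⇒ taut
i=2: geometric 6.3246 vs commanded 7.6739 ⇒ slack
i=3: geometric 3.6056 vs commanded 4.8626 ⇒ slack

2, 3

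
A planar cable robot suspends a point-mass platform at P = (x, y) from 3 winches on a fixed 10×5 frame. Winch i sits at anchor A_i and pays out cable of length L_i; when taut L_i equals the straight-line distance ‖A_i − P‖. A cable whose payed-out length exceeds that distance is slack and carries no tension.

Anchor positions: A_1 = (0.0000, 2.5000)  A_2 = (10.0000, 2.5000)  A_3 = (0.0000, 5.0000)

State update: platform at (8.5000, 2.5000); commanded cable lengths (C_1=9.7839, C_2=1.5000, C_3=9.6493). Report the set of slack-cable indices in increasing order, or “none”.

i=1: geometric 8.5000 vs commanded 9.7839 ⇒ slack
i=2: geometric 1.5000 vs commanded 1.5000 ⇒ taut
i=3: geometric 8.8600 vs commanded 9.6493 ⇒ slack

1, 3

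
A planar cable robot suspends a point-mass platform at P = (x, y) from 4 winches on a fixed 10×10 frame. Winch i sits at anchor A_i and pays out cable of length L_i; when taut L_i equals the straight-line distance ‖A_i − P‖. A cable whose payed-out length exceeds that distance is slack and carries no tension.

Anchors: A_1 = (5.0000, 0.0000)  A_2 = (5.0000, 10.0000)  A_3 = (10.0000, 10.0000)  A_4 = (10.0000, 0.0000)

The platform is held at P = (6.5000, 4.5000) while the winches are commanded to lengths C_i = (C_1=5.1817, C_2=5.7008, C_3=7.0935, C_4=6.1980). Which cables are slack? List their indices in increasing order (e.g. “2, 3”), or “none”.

cable 1: √((-1.5000)²+(-4.5000)²)=4.7434, C_1=5.1817: slack
cable 2: √((-1.5000)²+(5.5000)²)=5.7009, C_2=5.7008: taut
cable 3: √((3.5000)²+(5.5000)²)=6.5192, C_3=7.0935: slack
cable 4: √((3.5000)²+(-4.5000)²)=5.7009, C_4=6.1980: slack

1, 3, 4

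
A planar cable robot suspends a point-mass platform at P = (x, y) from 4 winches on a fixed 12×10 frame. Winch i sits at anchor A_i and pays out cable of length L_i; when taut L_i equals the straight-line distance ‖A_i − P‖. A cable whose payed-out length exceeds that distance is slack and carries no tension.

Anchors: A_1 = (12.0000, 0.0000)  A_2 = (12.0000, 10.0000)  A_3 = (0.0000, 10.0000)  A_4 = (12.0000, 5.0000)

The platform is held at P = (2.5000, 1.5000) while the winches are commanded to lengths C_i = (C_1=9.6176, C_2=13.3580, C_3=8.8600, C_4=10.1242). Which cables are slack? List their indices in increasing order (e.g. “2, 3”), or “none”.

2

cable 1: L_1 = ‖A_1−P‖ = 9.6177;  C_1 = 9.6176 → taut
cable 2: L_2 = ‖A_2−P‖ = 12.7475;  C_2 = 13.3580 → slack
cable 3: L_3 = ‖A_3−P‖ = 8.8600;  C_3 = 8.8600 → taut
cable 4: L_4 = ‖A_4−P‖ = 10.1242;  C_4 = 10.1242 → taut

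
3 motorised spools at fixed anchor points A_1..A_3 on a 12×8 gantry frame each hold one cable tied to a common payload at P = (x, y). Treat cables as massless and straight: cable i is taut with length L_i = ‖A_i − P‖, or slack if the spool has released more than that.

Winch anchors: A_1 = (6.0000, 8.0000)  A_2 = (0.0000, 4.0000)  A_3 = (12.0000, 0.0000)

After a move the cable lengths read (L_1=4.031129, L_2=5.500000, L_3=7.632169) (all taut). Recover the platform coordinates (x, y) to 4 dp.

each cable: (A_i−P)·(A_i−P) = L_i²; let c_i = ‖A_i‖²−L_i²
c_1 = 36.0000+64.0000−16.2500 = 83.7500
row 1: 12.0000x + 8.0000y = 98.0000  (c_2=-14.2500)
row 2: -12.0000x + 16.0000y = -2.0000  (c_3=85.7500)
Cramer on rows 1–2 → x = 5.5000, y = 4.0000

(5.5000, 4.0000)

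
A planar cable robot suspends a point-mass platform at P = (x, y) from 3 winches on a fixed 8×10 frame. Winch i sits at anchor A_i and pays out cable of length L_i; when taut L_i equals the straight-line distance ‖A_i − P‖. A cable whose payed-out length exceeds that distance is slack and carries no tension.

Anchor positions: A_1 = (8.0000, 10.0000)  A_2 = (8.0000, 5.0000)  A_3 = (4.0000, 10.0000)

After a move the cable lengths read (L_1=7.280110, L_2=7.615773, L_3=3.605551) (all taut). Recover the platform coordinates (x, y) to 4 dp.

(1.0000, 8.0000)

expand ‖A_i−P‖²=L_i² and subtract eq 1 (k_i ≔ ‖A_i‖²−L_i²)
k_1 = 64.0000+100.0000−53.0000 = 111.0000
eq1−eq2 → [0.0000  10.0000]·P = 80.0000
eq1−eq3 → [8.0000  0.0000]·P = 8.0000
2×2 solve → P = (1.0000, 8.0000)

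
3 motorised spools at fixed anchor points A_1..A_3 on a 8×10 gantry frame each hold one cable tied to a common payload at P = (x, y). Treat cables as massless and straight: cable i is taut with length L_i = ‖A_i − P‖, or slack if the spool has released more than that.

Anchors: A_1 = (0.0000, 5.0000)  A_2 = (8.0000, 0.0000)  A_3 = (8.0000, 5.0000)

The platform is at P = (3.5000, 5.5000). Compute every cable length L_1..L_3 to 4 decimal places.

L_1: Δ = A_1−P = (-3.5000, -0.5000) → ‖Δ‖ = √12.5000 = 3.5355
L_2: Δ = A_2−P = (4.5000, -5.5000) → ‖Δ‖ = √50.5000 = 7.1063
L_3: Δ = A_3−P = (4.5000, -0.5000) → ‖Δ‖ = √20.5000 = 4.5277

(3.5355, 7.1063, 4.5277)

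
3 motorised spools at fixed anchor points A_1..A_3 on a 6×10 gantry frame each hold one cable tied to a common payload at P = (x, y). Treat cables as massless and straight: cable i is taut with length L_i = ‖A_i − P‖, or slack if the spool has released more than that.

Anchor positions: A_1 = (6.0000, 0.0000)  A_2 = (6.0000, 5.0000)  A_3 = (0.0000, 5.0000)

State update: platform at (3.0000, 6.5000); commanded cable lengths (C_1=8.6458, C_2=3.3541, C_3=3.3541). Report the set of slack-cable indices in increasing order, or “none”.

1

i=1: geometric 7.1589 vs commanded 8.6458 ⇒ slack
i=2: geometric 3.3541 vs commanded 3.3541 ⇒ taut
i=3: geometric 3.3541 vs commanded 3.3541 ⇒ taut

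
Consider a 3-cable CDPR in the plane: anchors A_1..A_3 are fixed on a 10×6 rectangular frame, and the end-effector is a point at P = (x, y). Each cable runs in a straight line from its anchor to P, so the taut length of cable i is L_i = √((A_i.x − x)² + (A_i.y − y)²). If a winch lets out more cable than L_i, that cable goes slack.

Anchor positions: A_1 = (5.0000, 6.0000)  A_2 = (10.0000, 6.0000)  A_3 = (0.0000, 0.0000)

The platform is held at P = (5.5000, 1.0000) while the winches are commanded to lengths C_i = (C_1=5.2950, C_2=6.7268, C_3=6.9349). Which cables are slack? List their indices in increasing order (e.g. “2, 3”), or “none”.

1, 3

i=1: geometric 5.0249 vs commanded 5.2950 ⇒ slack
i=2: geometric 6.7268 vs commanded 6.7268 ⇒ taut
i=3: geometric 5.5902 vs commanded 6.9349 ⇒ slack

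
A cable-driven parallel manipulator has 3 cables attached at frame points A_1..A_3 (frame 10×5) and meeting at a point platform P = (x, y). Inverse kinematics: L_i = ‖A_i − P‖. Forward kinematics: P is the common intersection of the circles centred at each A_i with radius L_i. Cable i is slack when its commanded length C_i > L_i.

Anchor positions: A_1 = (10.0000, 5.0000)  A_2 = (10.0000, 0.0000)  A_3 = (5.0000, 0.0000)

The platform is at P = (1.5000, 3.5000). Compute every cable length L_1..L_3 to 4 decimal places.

(8.6313, 9.1924, 4.9497)

cable 1: Δx=8.5000, Δy=1.5000; L_1 = √(Δx²+Δy²) = 8.6313
cable 2: Δx=8.5000, Δy=-3.5000; L_2 = √(Δx²+Δy²) = 9.1924
cable 3: Δx=3.5000, Δy=-3.5000; L_3 = √(Δx²+Δy²) = 4.9497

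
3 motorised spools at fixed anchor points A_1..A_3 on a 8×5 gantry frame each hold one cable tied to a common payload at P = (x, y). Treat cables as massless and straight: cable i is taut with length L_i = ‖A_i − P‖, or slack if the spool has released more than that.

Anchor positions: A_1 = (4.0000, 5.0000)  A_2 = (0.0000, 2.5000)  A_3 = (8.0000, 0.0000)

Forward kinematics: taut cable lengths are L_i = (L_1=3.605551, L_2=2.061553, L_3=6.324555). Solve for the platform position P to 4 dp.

(2.0000, 2.0000)

each cable: (A_i−P)·(A_i−P) = L_i²; let k_i = ‖A_i‖²−L_i²
k_1 = 16.0000+25.0000−13.0000 = 28.0000
row 1: 8.0000x + 5.0000y = 26.0000  (k_2=2.0000)
row 2: -8.0000x + 10.0000y = 4.0000  (k_3=24.0000)
Cramer on rows 1–2 → x = 2.0000, y = 2.0000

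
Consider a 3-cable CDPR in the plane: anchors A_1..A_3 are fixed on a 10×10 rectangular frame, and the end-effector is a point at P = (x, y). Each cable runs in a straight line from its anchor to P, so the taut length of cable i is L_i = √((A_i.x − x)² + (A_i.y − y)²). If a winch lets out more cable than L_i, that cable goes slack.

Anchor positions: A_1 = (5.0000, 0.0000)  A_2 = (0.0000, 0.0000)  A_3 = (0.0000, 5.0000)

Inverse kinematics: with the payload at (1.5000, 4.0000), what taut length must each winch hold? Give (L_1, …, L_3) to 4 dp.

L_1 = √((5.0000−1.5000)² + (0.0000−4.0000)²) = 5.3151
L_2 = √((0.0000−1.5000)² + (0.0000−4.0000)²) = 4.2720
L_3 = √((0.0000−1.5000)² + (5.0000−4.0000)²) = 1.8028

(5.3151, 4.2720, 1.8028)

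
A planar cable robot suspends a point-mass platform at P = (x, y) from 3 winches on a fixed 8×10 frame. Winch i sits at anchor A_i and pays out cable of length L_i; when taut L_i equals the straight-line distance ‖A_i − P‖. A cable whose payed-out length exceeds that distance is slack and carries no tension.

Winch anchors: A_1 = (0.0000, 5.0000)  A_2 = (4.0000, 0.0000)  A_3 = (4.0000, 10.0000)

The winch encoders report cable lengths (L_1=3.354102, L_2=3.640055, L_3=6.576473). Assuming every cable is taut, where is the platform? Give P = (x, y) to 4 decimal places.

circle eqns → linear via eq_j − eq_1; set c_j = A_j·A_j − L_j²
c_1 = 0.0000+25.0000−11.2500 = 13.7500
-8.0000·x + 10.0000·y = c_1−c_2 = 11.0000
-8.0000·x − 10.0000·y = c_1−c_3 = -59.0000
solve first two rows → x=3.0000, y=3.5000

(3.0000, 3.5000)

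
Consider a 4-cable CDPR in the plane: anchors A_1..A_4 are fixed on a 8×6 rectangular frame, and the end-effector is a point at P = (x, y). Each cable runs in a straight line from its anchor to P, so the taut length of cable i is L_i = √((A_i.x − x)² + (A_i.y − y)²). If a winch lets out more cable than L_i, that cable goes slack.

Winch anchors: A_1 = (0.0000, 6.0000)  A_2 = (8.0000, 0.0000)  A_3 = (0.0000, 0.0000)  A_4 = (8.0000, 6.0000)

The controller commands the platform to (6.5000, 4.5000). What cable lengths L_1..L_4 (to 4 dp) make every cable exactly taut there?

L_1 = √((0.0000−6.5000)² + (6.0000−4.5000)²) = 6.6708
L_2 = √((8.0000−6.5000)² + (0.0000−4.5000)²) = 4.7434
L_3 = √((0.0000−6.5000)² + (0.0000−4.5000)²) = 7.9057
L_4 = √((8.0000−6.5000)² + (6.0000−4.5000)²) = 2.1213

(6.6708, 4.7434, 7.9057, 2.1213)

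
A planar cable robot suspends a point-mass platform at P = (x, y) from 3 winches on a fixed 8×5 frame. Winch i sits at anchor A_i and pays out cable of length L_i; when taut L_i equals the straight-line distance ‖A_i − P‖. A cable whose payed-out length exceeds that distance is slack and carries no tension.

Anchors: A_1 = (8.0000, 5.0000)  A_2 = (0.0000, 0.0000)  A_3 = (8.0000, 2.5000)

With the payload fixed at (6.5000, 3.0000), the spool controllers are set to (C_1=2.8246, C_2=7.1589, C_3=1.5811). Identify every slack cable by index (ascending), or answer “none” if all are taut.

cable 1: L_1 = ‖A_1−P‖ = 2.5000;  C_1 = 2.8246 → slack
cable 2: L_2 = ‖A_2−P‖ = 7.1589;  C_2 = 7.1589 → taut
cable 3: L_3 = ‖A_3−P‖ = 1.5811;  C_3 = 1.5811 → taut

1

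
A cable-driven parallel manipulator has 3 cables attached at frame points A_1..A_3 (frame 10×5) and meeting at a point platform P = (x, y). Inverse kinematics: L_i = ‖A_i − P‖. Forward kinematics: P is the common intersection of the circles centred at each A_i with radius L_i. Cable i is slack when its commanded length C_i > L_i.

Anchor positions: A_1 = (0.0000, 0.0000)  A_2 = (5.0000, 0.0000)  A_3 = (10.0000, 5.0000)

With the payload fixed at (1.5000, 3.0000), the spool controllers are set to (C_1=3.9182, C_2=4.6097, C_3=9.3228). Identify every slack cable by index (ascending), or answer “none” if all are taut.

i=1: geometric 3.3541 vs commanded 3.9182 ⇒ slack
i=2: geometric 4.6098 vs commanded 4.6097 ⇒ taut
i=3: geometric 8.7321 vs commanded 9.3228 ⇒ slack

1, 3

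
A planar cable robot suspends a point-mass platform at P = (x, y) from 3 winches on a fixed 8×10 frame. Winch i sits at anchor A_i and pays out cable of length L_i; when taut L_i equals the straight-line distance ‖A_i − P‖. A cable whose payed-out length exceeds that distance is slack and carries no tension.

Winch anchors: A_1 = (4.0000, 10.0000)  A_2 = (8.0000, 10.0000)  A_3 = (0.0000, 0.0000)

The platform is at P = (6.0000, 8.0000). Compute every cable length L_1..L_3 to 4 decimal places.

L_1 = √((4.0000−6.0000)² + (10.0000−8.0000)²) = 2.8284
L_2 = √((8.0000−6.0000)² + (10.0000−8.0000)²) = 2.8284
L_3 = √((0.0000−6.0000)² + (0.0000−8.0000)²) = 10.0000

(2.8284, 2.8284, 10.0000)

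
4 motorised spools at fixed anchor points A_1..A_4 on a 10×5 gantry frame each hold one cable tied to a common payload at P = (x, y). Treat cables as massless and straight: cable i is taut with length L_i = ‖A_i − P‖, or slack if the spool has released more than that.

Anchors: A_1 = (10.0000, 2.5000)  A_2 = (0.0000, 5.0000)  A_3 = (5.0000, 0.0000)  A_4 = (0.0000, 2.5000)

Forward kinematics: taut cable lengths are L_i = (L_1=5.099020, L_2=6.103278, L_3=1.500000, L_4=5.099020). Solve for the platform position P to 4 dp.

(5.0000, 1.5000)

each cable: (A_i−P)·(A_i−P) = L_i²; let c_i = ‖A_i‖²−L_i²
c_1 = 100.0000+6.2500−26.0000 = 80.2500
row 1: 20.0000x − 5.0000y = 92.5000  (c_2=-12.2500)
row 2: 10.0000x + 5.0000y = 57.5000  (c_3=22.7500)
row 3: 20.0000x + 0.0000y = 100.0000  (c_4=-19.7500)
Cramer on rows 1–2 → x = 5.0000, y = 1.5000
check cable 4: ‖A_4−P‖² = 26.0000 ≈ L_4² = 26.0000 ✓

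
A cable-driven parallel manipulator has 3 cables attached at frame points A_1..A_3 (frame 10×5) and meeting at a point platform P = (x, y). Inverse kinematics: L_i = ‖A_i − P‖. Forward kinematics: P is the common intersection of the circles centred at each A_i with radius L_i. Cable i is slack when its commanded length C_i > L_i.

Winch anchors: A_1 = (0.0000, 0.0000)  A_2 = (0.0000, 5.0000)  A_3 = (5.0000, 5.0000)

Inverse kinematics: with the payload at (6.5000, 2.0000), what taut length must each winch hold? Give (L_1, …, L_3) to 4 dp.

L_1: Δ = A_1−P = (-6.5000, -2.0000) → ‖Δ‖ = √46.2500 = 6.8007
L_2: Δ = A_2−P = (-6.5000, 3.0000) → ‖Δ‖ = √51.2500 = 7.1589
L_3: Δ = A_3−P = (-1.5000, 3.0000) → ‖Δ‖ = √11.2500 = 3.3541

(6.8007, 7.1589, 3.3541)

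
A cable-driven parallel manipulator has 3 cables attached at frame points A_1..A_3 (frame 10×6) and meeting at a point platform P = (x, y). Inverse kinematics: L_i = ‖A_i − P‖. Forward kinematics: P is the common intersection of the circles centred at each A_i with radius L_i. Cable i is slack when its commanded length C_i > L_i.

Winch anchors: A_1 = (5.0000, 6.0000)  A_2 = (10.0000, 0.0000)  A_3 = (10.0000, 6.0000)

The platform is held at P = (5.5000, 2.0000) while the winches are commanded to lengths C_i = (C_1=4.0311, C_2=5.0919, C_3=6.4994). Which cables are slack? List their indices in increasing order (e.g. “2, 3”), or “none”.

cable 1: √((-0.5000)²+(4.0000)²)=4.0311, C_1=4.0311: taut
cable 2: √((4.5000)²+(-2.0000)²)=4.9244, C_2=5.0919: slack
cable 3: √((4.5000)²+(4.0000)²)=6.0208, C_3=6.4994: slack

2, 3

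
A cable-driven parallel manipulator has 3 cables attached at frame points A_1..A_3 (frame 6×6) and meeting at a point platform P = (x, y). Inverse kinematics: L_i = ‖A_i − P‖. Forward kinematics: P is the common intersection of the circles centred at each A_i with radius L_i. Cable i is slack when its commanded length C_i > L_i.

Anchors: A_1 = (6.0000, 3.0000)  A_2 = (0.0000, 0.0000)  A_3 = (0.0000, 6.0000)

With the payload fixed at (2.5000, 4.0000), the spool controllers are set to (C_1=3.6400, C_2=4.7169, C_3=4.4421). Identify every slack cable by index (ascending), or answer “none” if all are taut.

3

i=1: geometric 3.6401 vs commanded 3.6400 ⇒ taut
i=2: geometric 4.7170 vs commanded 4.7169 ⇒ taut
i=3: geometric 3.2016 vs commanded 4.4421 ⇒ slack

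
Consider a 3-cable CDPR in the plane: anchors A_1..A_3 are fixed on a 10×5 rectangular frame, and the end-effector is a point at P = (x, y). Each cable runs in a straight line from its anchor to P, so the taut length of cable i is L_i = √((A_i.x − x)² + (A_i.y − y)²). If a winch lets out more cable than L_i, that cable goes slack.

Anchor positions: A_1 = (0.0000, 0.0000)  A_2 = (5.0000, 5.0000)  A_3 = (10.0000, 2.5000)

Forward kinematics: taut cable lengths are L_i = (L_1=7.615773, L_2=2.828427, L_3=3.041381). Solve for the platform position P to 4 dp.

(7.0000, 3.0000)

circle eqns → linear via eq_j − eq_1; set c_j = A_j·A_j − L_j²
c_1 = 0.0000+0.0000−58.0000 = -58.0000
-10.0000·x − 10.0000·y = c_1−c_2 = -100.0000
-20.0000·x − 5.0000·y = c_1−c_3 = -155.0000
solve first two rows → x=7.0000, y=3.0000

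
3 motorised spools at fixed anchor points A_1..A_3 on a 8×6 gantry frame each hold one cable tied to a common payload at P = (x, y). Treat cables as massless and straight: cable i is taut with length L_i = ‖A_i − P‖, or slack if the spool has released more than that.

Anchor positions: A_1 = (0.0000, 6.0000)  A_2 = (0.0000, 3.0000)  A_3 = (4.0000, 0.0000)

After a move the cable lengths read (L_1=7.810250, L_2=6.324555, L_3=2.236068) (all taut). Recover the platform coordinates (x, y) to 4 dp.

(6.0000, 1.0000)

each cable: (A_i−P)·(A_i−P) = L_i²; let k_i = ‖A_i‖²−L_i²
k_1 = 0.0000+36.0000−61.0000 = -25.0000
row 1: 0.0000x + 6.0000y = 6.0000  (k_2=-31.0000)
row 2: -8.0000x + 12.0000y = -36.0000  (k_3=11.0000)
Cramer on rows 1–2 → x = 6.0000, y = 1.0000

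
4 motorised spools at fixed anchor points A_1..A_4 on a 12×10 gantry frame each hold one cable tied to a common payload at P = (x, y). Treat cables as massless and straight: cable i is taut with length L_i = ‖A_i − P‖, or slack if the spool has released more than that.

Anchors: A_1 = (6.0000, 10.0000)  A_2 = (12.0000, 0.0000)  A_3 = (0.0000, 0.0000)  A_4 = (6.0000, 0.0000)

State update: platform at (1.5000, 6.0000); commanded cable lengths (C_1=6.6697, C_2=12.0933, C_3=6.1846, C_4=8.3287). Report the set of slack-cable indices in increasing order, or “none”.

1, 4

cable 1: √((4.5000)²+(4.0000)²)=6.0208, C_1=6.6697: slack
cable 2: √((10.5000)²+(-6.0000)²)=12.0934, C_2=12.0933: taut
cable 3: √((-1.5000)²+(-6.0000)²)=6.1847, C_3=6.1846: taut
cable 4: √((4.5000)²+(-6.0000)²)=7.5000, C_4=8.3287: slack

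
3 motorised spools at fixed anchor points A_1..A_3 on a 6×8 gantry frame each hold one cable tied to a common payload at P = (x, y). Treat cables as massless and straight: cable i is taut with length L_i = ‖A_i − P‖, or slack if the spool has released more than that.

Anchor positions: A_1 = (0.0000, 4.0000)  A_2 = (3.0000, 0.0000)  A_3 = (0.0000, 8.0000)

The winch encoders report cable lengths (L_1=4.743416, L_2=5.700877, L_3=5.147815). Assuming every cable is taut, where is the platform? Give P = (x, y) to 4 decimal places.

circle eqns → linear via eq_j − eq_1; set k_j = A_j·A_j − L_j²
k_1 = 0.0000+16.0000−22.5000 = -6.5000
-6.0000·x + 8.0000·y = k_1−k_2 = 17.0000
0.0000·x − 8.0000·y = k_1−k_3 = -44.0000
solve first two rows → x=4.5000, y=5.5000

(4.5000, 5.5000)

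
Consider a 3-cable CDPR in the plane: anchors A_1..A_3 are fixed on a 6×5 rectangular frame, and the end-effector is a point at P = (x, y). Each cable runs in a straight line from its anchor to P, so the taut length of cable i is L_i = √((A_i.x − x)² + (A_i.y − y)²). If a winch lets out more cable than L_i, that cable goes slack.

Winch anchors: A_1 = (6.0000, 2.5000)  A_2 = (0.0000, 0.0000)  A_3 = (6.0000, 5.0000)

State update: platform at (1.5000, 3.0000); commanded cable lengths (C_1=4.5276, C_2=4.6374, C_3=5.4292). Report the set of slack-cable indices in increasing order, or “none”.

2, 3

i=1: geometric 4.5277 vs commanded 4.5276 ⇒ taut
i=2: geometric 3.3541 vs commanded 4.6374 ⇒ slack
i=3: geometric 4.9244 vs commanded 5.4292 ⇒ slack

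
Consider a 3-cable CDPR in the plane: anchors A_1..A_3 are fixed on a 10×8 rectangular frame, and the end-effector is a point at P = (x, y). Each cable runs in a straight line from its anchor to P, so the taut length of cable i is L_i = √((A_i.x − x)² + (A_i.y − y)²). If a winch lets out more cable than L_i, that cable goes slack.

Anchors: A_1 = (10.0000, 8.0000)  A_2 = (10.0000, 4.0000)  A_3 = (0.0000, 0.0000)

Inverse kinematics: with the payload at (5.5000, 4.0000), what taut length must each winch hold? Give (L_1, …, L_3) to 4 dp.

L_1: Δ = A_1−P = (4.5000, 4.0000) → ‖Δ‖ = √36.2500 = 6.0208
L_2: Δ = A_2−P = (4.5000, 0.0000) → ‖Δ‖ = √20.2500 = 4.5000
L_3: Δ = A_3−P = (-5.5000, -4.0000) → ‖Δ‖ = √46.2500 = 6.8007

(6.0208, 4.5000, 6.8007)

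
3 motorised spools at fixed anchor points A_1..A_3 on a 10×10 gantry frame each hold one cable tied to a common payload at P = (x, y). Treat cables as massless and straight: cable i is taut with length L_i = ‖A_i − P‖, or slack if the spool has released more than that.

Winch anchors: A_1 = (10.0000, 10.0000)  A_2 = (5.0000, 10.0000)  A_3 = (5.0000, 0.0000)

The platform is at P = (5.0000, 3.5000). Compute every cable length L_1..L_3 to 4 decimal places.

(8.2006, 6.5000, 3.5000)

cable 1: Δx=5.0000, Δy=6.5000; L_1 = √(Δx²+Δy²) = 8.2006
cable 2: Δx=0.0000, Δy=6.5000; L_2 = √(Δx²+Δy²) = 6.5000
cable 3: Δx=0.0000, Δy=-3.5000; L_3 = √(Δx²+Δy²) = 3.5000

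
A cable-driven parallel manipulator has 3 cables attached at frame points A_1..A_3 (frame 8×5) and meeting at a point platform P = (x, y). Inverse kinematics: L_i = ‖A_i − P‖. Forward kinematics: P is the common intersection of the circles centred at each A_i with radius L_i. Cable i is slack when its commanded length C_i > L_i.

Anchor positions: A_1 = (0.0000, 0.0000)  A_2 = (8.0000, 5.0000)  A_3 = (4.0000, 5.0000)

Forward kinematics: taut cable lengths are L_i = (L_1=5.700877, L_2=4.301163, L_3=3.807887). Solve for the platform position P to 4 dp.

(5.5000, 1.5000)

expand ‖A_i−P‖²=L_i² and subtract eq 1 (q_i ≔ ‖A_i‖²−L_i²)
q_1 = 0.0000+0.0000−32.5000 = -32.5000
eq1−eq2 → [-16.0000  -10.0000]·P = -103.0000
eq1−eq3 → [-8.0000  -10.0000]·P = -59.0000
2×2 solve → P = (5.5000, 1.5000)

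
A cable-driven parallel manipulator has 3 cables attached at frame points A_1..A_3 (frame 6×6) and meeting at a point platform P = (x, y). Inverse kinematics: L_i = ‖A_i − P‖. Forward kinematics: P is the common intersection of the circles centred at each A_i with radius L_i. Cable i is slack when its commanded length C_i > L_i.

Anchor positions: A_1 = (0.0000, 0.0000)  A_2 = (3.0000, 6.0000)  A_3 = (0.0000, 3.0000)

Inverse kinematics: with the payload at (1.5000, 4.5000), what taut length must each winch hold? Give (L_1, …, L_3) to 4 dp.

L_1 = √((0.0000−1.5000)² + (0.0000−4.5000)²) = 4.7434
L_2 = √((3.0000−1.5000)² + (6.0000−4.5000)²) = 2.1213
L_3 = √((0.0000−1.5000)² + (3.0000−4.5000)²) = 2.1213

(4.7434, 2.1213, 2.1213)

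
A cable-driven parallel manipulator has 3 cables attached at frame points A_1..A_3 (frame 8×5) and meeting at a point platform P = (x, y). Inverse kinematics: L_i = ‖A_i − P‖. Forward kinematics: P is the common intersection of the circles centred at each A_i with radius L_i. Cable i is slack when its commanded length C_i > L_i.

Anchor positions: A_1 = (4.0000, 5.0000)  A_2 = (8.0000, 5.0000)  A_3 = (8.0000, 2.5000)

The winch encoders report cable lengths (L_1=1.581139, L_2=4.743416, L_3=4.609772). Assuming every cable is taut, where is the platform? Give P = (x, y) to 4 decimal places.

circle eqns → linear via eq_j − eq_1; set k_j = A_j·A_j − L_j²
k_1 = 16.0000+25.0000−2.5000 = 38.5000
-8.0000·x + 0.0000·y = k_1−k_2 = -28.0000
-8.0000·x + 5.0000·y = k_1−k_3 = -10.5000
solve first two rows → x=3.5000, y=3.5000

(3.5000, 3.5000)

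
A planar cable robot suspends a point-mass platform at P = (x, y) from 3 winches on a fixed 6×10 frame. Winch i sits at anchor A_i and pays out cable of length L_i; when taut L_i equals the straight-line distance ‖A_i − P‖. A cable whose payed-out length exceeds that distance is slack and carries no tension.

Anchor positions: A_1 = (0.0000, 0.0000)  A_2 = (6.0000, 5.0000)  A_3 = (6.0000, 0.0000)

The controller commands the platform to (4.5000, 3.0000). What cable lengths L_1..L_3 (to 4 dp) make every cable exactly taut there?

(5.4083, 2.5000, 3.3541)

L_1: Δ = A_1−P = (-4.5000, -3.0000) → ‖Δ‖ = √29.2500 = 5.4083
L_2: Δ = A_2−P = (1.5000, 2.0000) → ‖Δ‖ = √6.2500 = 2.5000
L_3: Δ = A_3−P = (1.5000, -3.0000) → ‖Δ‖ = √11.2500 = 3.3541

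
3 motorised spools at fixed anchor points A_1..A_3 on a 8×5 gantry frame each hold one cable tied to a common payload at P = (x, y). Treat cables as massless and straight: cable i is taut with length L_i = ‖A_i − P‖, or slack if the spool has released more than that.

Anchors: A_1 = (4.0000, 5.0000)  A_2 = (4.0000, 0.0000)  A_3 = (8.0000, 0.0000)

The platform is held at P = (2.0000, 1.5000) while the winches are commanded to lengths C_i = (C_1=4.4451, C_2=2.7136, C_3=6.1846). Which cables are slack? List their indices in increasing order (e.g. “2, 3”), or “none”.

cable 1: L_1 = ‖A_1−P‖ = 4.0311;  C_1 = 4.4451 → slack
cable 2: L_2 = ‖A_2−P‖ = 2.5000;  C_2 = 2.7136 → slack
cable 3: L_3 = ‖A_3−P‖ = 6.1847;  C_3 = 6.1846 → taut

1, 2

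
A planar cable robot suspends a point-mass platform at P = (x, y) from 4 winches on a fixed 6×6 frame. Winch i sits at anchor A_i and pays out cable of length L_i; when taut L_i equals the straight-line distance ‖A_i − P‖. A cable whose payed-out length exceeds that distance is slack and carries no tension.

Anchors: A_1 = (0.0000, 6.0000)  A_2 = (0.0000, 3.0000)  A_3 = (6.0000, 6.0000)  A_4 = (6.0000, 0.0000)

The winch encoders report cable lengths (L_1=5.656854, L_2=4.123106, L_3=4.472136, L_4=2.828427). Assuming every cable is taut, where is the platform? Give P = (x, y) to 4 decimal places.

each cable: (A_i−P)·(A_i−P) = L_i²; let q_i = ‖A_i‖²−L_i²
q_1 = 0.0000+36.0000−32.0000 = 4.0000
row 1: 0.0000x + 6.0000y = 12.0000  (q_2=-8.0000)
row 2: -12.0000x + 0.0000y = -48.0000  (q_3=52.0000)
row 3: -12.0000x + 12.0000y = -24.0000  (q_4=28.0000)
Cramer on rows 1–2 → x = 4.0000, y = 2.0000
check cable 4: ‖A_4−P‖² = 8.0000 ≈ L_4² = 8.0000 ✓

(4.0000, 2.0000)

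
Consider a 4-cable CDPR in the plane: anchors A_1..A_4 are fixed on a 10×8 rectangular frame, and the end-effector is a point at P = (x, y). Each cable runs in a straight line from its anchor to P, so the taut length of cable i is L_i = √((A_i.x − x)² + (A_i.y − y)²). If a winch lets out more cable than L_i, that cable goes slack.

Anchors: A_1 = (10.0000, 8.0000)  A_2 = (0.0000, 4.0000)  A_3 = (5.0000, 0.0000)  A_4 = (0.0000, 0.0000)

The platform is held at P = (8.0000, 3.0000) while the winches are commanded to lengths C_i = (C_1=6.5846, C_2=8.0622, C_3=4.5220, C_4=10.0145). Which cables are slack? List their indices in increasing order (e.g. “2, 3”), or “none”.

1, 3, 4

i=1: geometric 5.3852 vs commanded 6.5846 ⇒ slack
i=2: geometric 8.0623 vs commanded 8.0622 ⇒ taut
i=3: geometric 4.2426 vs commanded 4.5220 ⇒ slack
i=4: geometric 8.5440 vs commanded 10.0145 ⇒ slack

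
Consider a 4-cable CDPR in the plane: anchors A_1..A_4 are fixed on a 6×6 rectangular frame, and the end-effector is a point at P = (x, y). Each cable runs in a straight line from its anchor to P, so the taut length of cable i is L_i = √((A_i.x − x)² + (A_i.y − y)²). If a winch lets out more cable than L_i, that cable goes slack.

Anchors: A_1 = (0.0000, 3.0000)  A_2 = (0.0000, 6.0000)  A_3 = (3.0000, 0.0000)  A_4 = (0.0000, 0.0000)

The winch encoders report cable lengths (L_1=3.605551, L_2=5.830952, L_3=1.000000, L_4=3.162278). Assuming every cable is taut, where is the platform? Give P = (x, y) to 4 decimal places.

(3.0000, 1.0000)

each cable: (A_i−P)·(A_i−P) = L_i²; let c_i = ‖A_i‖²−L_i²
c_1 = 0.0000+9.0000−13.0000 = -4.0000
row 1: 0.0000x − 6.0000y = -6.0000  (c_2=2.0000)
row 2: -6.0000x + 6.0000y = -12.0000  (c_3=8.0000)
row 3: 0.0000x + 6.0000y = 6.0000  (c_4=-10.0000)
Cramer on rows 1–2 → x = 3.0000, y = 1.0000
check cable 4: ‖A_4−P‖² = 10.0000 ≈ L_4² = 10.0000 ✓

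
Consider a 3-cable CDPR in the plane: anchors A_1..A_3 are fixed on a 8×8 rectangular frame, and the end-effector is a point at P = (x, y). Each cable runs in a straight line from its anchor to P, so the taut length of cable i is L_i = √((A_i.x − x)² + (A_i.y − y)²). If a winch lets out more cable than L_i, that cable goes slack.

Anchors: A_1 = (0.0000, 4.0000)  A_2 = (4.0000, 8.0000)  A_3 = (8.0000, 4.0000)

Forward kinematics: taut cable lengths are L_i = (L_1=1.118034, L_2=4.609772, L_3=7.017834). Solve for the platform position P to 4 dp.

(1.0000, 4.5000)

each cable: (A_i−P)·(A_i−P) = L_i²; let k_i = ‖A_i‖²−L_i²
k_1 = 0.0000+16.0000−1.2500 = 14.7500
row 1: -8.0000x − 8.0000y = -44.0000  (k_2=58.7500)
row 2: -16.0000x + 0.0000y = -16.0000  (k_3=30.7500)
Cramer on rows 1–2 → x = 1.0000, y = 4.5000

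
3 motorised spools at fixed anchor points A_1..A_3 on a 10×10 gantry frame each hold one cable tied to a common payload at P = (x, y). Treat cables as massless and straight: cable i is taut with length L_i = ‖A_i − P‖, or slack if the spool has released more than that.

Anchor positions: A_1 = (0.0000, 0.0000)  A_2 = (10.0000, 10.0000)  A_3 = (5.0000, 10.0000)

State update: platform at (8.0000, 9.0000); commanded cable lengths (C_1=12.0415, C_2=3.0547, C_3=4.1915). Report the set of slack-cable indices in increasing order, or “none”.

2, 3

cable 1: L_1 = ‖A_1−P‖ = 12.0416;  C_1 = 12.0415 → taut
cable 2: L_2 = ‖A_2−P‖ = 2.2361;  C_2 = 3.0547 → slack
cable 3: L_3 = ‖A_3−P‖ = 3.1623;  C_3 = 4.1915 → slack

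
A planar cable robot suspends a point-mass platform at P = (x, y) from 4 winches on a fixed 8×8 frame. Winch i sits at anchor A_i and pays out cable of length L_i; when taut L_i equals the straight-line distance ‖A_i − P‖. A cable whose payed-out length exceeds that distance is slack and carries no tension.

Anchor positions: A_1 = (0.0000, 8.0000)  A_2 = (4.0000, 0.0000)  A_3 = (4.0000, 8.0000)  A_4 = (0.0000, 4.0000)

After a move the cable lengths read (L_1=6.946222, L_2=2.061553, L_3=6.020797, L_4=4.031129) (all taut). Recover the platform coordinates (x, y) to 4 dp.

circle eqns → linear via eq_j − eq_1; set c_j = A_j·A_j − L_j²
c_1 = 0.0000+64.0000−48.2500 = 15.7500
-8.0000·x + 16.0000·y = c_1−c_2 = 4.0000
-8.0000·x + 0.0000·y = c_1−c_3 = -28.0000
0.0000·x + 8.0000·y = c_1−c_4 = 16.0000
solve first two rows → x=3.5000, y=2.0000
check cable 4: ‖A_4−P‖² = 16.2500 ≈ L_4² = 16.2500 ✓

(3.5000, 2.0000)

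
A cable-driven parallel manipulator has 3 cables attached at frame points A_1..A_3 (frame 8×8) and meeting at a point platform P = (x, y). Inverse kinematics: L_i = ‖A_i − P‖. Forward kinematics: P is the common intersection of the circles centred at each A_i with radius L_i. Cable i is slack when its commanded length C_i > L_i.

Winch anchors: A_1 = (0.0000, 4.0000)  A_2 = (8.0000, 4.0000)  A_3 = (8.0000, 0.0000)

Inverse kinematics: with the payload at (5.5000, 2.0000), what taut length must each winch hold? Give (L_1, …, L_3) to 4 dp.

(5.8523, 3.2016, 3.2016)

L_1: Δ = A_1−P = (-5.5000, 2.0000) → ‖Δ‖ = √34.2500 = 5.8523
L_2: Δ = A_2−P = (2.5000, 2.0000) → ‖Δ‖ = √10.2500 = 3.2016
L_3: Δ = A_3−P = (2.5000, -2.0000) → ‖Δ‖ = √10.2500 = 3.2016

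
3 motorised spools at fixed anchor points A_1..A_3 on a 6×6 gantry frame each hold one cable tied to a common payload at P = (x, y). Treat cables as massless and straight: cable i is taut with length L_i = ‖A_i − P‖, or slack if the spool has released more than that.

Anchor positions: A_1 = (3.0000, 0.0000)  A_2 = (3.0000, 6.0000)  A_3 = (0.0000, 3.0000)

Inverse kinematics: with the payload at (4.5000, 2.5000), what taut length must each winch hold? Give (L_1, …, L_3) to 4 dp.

(2.9155, 3.8079, 4.5277)

cable 1: Δx=-1.5000, Δy=-2.5000; L_1 = √(Δx²+Δy²) = 2.9155
cable 2: Δx=-1.5000, Δy=3.5000; L_2 = √(Δx²+Δy²) = 3.8079
cable 3: Δx=-4.5000, Δy=0.5000; L_3 = √(Δx²+Δy²) = 4.5277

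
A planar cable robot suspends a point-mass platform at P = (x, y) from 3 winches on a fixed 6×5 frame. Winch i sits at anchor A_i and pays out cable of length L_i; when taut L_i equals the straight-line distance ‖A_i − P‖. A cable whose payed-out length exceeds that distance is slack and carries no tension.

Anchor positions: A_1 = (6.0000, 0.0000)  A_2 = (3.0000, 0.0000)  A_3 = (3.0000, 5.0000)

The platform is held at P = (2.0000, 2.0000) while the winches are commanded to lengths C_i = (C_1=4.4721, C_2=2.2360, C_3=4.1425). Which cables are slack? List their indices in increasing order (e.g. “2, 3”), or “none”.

3

cable 1: L_1 = ‖A_1−P‖ = 4.4721;  C_1 = 4.4721 → taut
cable 2: L_2 = ‖A_2−P‖ = 2.2361;  C_2 = 2.2360 → taut
cable 3: L_3 = ‖A_3−P‖ = 3.1623;  C_3 = 4.1425 → slack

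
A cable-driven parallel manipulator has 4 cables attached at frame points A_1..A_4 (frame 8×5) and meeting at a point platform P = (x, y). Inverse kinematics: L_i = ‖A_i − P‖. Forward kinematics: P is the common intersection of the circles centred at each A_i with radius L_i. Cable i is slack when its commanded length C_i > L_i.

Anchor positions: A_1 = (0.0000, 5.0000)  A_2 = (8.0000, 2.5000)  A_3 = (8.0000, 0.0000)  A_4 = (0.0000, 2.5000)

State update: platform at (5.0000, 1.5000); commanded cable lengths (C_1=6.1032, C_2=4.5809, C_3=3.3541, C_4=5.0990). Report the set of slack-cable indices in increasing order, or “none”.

2

i=1: geometric 6.1033 vs commanded 6.1032 ⇒ taut
i=2: geometric 3.1623 vs commanded 4.5809 ⇒ slack
i=3: geometric 3.3541 vs commanded 3.3541 ⇒ taut
i=4: geometric 5.0990 vs commanded 5.0990 ⇒ taut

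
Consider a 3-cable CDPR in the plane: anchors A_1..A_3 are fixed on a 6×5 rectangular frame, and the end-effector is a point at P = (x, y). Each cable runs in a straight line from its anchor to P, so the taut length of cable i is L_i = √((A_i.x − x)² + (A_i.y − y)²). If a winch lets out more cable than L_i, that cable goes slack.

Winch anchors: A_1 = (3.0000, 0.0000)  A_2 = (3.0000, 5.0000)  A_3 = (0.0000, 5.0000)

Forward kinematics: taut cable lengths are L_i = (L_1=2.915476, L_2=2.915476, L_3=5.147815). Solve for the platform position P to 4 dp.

circle eqns → linear via eq_j − eq_1; set k_j = A_j·A_j − L_j²
k_1 = 9.0000+0.0000−8.5000 = 0.5000
0.0000·x − 10.0000·y = k_1−k_2 = -25.0000
6.0000·x − 10.0000·y = k_1−k_3 = 2.0000
solve first two rows → x=4.5000, y=2.5000

(4.5000, 2.5000)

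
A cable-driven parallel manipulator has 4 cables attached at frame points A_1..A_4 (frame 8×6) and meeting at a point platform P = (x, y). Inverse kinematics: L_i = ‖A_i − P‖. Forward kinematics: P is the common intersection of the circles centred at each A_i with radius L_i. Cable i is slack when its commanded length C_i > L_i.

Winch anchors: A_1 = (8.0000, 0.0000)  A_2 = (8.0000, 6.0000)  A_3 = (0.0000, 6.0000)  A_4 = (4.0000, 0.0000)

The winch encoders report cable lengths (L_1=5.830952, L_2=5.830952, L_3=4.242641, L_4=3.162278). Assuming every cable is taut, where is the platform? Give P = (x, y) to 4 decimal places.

(3.0000, 3.0000)

circle eqns → linear via eq_j − eq_1; set k_j = A_j·A_j − L_j²
k_1 = 64.0000+0.0000−34.0000 = 30.0000
0.0000·x − 12.0000·y = k_1−k_2 = -36.0000
16.0000·x − 12.0000·y = k_1−k_3 = 12.0000
8.0000·x + 0.0000·y = k_1−k_4 = 24.0000
solve first two rows → x=3.0000, y=3.0000
check cable 4: ‖A_4−P‖² = 10.0000 ≈ L_4² = 10.0000 ✓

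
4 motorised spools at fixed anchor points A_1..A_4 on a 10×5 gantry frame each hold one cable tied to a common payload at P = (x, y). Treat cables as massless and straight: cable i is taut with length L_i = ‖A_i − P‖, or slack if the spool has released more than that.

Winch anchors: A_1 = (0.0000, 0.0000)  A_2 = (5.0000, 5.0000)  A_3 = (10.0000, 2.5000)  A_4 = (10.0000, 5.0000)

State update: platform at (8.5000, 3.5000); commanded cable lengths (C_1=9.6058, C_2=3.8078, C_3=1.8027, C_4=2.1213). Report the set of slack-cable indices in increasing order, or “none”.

cable 1: √((-8.5000)²+(-3.5000)²)=9.1924, C_1=9.6058: slack
cable 2: √((-3.5000)²+(1.5000)²)=3.8079, C_2=3.8078: taut
cable 3: √((1.5000)²+(-1.0000)²)=1.8028, C_3=1.8027: taut
cable 4: √((1.5000)²+(1.5000)²)=2.1213, C_4=2.1213: taut

1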